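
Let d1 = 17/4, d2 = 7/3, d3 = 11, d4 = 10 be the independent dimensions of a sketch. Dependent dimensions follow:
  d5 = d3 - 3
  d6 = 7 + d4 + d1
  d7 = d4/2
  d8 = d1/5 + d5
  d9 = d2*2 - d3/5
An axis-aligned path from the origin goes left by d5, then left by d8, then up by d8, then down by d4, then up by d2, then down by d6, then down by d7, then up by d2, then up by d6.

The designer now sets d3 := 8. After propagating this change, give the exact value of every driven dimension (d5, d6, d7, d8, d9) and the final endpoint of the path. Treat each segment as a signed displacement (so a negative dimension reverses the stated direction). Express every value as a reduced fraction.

Apply edit: d3 := 8
  d5 = d3 - 3 = 5
  d6 = 7 + d4 + d1 = 85/4
  d7 = d4/2 = 5
  d8 = d1/5 + d5 = 117/20
  d9 = d2*2 - d3/5 = 46/15
Walk from origin (0, 0):
  seg 1: left by d5 = 5 → (-5, 0)
  seg 2: left by d8 = 117/20 → (-217/20, 0)
  seg 3: up by d8 = 117/20 → (-217/20, 117/20)
  seg 4: down by d4 = 10 → (-217/20, -83/20)
  seg 5: up by d2 = 7/3 → (-217/20, -109/60)
  seg 6: down by d6 = 85/4 → (-217/20, -346/15)
  seg 7: down by d7 = 5 → (-217/20, -421/15)
  seg 8: up by d2 = 7/3 → (-217/20, -386/15)
  seg 9: up by d6 = 85/4 → (-217/20, -269/60)

d5 = 5
d6 = 85/4
d7 = 5
d8 = 117/20
d9 = 46/15
endpoint = (-217/20, -269/60)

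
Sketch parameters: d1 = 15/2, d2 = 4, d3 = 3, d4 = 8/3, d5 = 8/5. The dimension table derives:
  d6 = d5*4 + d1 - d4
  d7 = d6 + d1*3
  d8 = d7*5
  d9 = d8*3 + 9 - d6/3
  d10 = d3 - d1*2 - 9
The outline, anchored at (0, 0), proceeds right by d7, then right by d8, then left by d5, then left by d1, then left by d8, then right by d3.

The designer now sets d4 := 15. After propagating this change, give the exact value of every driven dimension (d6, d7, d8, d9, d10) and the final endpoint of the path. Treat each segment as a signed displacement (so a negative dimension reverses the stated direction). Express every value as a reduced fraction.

Apply edit: d4 := 15
  d6 = d5*4 + d1 - d4 = -11/10
  d7 = d6 + d1*3 = 107/5
  d8 = d7*5 = 107
  d9 = d8*3 + 9 - d6/3 = 9911/30
  d10 = d3 - d1*2 - 9 = -21
Walk from origin (0, 0):
  seg 1: right by d7 = 107/5 → (107/5, 0)
  seg 2: right by d8 = 107 → (642/5, 0)
  seg 3: left by d5 = 8/5 → (634/5, 0)
  seg 4: left by d1 = 15/2 → (1193/10, 0)
  seg 5: left by d8 = 107 → (123/10, 0)
  seg 6: right by d3 = 3 → (153/10, 0)

d6 = -11/10
d7 = 107/5
d8 = 107
d9 = 9911/30
d10 = -21
endpoint = (153/10, 0)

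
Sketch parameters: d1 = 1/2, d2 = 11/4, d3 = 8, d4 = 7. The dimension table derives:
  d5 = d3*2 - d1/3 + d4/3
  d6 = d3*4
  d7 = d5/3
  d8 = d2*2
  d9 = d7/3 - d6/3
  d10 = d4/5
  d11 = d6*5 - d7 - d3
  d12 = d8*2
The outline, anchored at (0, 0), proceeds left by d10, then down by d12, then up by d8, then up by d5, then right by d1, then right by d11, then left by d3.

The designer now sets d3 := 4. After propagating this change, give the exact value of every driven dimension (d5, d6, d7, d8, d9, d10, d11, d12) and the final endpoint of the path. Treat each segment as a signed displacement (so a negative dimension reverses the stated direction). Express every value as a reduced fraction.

Apply edit: d3 := 4
  d5 = d3*2 - d1/3 + d4/3 = 61/6
  d6 = d3*4 = 16
  d7 = d5/3 = 61/18
  d8 = d2*2 = 11/2
  d9 = d7/3 - d6/3 = -227/54
  d10 = d4/5 = 7/5
  d11 = d6*5 - d7 - d3 = 1307/18
  d12 = d8*2 = 11
Walk from origin (0, 0):
  seg 1: left by d10 = 7/5 → (-7/5, 0)
  seg 2: down by d12 = 11 → (-7/5, -11)
  seg 3: up by d8 = 11/2 → (-7/5, -11/2)
  seg 4: up by d5 = 61/6 → (-7/5, 14/3)
  seg 5: right by d1 = 1/2 → (-9/10, 14/3)
  seg 6: right by d11 = 1307/18 → (3227/45, 14/3)
  seg 7: left by d3 = 4 → (3047/45, 14/3)

d5 = 61/6
d6 = 16
d7 = 61/18
d8 = 11/2
d9 = -227/54
d10 = 7/5
d11 = 1307/18
d12 = 11
endpoint = (3047/45, 14/3)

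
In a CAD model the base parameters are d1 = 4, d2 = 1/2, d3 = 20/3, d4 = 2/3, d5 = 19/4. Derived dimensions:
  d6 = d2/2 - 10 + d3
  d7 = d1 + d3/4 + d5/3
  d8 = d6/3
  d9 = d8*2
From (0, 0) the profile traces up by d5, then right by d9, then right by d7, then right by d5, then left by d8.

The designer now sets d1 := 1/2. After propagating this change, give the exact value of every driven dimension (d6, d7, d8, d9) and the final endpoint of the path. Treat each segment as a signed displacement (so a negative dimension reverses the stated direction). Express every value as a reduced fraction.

Apply edit: d1 := 1/2
  d6 = d2/2 - 10 + d3 = -37/12
  d7 = d1 + d3/4 + d5/3 = 15/4
  d8 = d6/3 = -37/36
  d9 = d8*2 = -37/18
Walk from origin (0, 0):
  seg 1: up by d5 = 19/4 → (0, 19/4)
  seg 2: right by d9 = -37/18 → (-37/18, 19/4)
  seg 3: right by d7 = 15/4 → (61/36, 19/4)
  seg 4: right by d5 = 19/4 → (58/9, 19/4)
  seg 5: left by d8 = -37/36 → (269/36, 19/4)

d6 = -37/12
d7 = 15/4
d8 = -37/36
d9 = -37/18
endpoint = (269/36, 19/4)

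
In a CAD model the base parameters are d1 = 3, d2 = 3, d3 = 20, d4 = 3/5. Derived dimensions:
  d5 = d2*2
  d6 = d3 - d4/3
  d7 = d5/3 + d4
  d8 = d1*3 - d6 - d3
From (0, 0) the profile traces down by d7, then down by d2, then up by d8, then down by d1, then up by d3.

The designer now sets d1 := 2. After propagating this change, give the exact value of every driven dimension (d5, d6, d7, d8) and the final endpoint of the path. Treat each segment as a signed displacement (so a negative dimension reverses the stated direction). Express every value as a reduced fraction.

d5 = 6
d6 = 99/5
d7 = 13/5
d8 = -169/5
endpoint = (0, -107/5)

Apply edit: d1 := 2
  d5 = d2*2 = 6
  d6 = d3 - d4/3 = 99/5
  d7 = d5/3 + d4 = 13/5
  d8 = d1*3 - d6 - d3 = -169/5
Walk from origin (0, 0):
  seg 1: down by d7 = 13/5 → (0, -13/5)
  seg 2: down by d2 = 3 → (0, -28/5)
  seg 3: up by d8 = -169/5 → (0, -197/5)
  seg 4: down by d1 = 2 → (0, -207/5)
  seg 5: up by d3 = 20 → (0, -107/5)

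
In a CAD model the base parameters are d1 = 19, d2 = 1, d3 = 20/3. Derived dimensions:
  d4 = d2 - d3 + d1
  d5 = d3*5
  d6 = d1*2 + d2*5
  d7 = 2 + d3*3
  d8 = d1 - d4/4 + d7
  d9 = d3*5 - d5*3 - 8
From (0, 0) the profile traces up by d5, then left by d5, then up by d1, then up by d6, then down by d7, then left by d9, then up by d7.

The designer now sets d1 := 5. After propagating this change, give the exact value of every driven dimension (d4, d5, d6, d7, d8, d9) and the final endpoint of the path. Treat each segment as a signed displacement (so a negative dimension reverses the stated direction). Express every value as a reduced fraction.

Apply edit: d1 := 5
  d4 = d2 - d3 + d1 = -2/3
  d5 = d3*5 = 100/3
  d6 = d1*2 + d2*5 = 15
  d7 = 2 + d3*3 = 22
  d8 = d1 - d4/4 + d7 = 163/6
  d9 = d3*5 - d5*3 - 8 = -224/3
Walk from origin (0, 0):
  seg 1: up by d5 = 100/3 → (0, 100/3)
  seg 2: left by d5 = 100/3 → (-100/3, 100/3)
  seg 3: up by d1 = 5 → (-100/3, 115/3)
  seg 4: up by d6 = 15 → (-100/3, 160/3)
  seg 5: down by d7 = 22 → (-100/3, 94/3)
  seg 6: left by d9 = -224/3 → (124/3, 94/3)
  seg 7: up by d7 = 22 → (124/3, 160/3)

d4 = -2/3
d5 = 100/3
d6 = 15
d7 = 22
d8 = 163/6
d9 = -224/3
endpoint = (124/3, 160/3)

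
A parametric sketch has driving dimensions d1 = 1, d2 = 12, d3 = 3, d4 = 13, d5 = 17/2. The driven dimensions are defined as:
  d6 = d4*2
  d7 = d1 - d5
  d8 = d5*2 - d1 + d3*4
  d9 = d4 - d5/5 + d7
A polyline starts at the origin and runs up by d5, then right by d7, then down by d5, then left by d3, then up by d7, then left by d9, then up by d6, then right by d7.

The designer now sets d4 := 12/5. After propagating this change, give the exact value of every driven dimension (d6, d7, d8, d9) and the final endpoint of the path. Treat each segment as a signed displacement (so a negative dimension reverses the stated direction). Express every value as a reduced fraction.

d6 = 24/5
d7 = -15/2
d8 = 28
d9 = -34/5
endpoint = (-56/5, -27/10)

Apply edit: d4 := 12/5
  d6 = d4*2 = 24/5
  d7 = d1 - d5 = -15/2
  d8 = d5*2 - d1 + d3*4 = 28
  d9 = d4 - d5/5 + d7 = -34/5
Walk from origin (0, 0):
  seg 1: up by d5 = 17/2 → (0, 17/2)
  seg 2: right by d7 = -15/2 → (-15/2, 17/2)
  seg 3: down by d5 = 17/2 → (-15/2, 0)
  seg 4: left by d3 = 3 → (-21/2, 0)
  seg 5: up by d7 = -15/2 → (-21/2, -15/2)
  seg 6: left by d9 = -34/5 → (-37/10, -15/2)
  seg 7: up by d6 = 24/5 → (-37/10, -27/10)
  seg 8: right by d7 = -15/2 → (-56/5, -27/10)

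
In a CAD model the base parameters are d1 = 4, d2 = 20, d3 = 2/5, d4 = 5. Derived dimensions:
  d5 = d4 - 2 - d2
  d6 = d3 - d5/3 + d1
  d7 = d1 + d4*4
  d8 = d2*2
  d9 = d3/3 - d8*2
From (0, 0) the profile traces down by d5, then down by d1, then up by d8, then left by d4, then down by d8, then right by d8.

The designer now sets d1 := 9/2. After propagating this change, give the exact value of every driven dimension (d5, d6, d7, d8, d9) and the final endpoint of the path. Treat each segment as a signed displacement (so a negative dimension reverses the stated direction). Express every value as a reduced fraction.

Apply edit: d1 := 9/2
  d5 = d4 - 2 - d2 = -17
  d6 = d3 - d5/3 + d1 = 317/30
  d7 = d1 + d4*4 = 49/2
  d8 = d2*2 = 40
  d9 = d3/3 - d8*2 = -1198/15
Walk from origin (0, 0):
  seg 1: down by d5 = -17 → (0, 17)
  seg 2: down by d1 = 9/2 → (0, 25/2)
  seg 3: up by d8 = 40 → (0, 105/2)
  seg 4: left by d4 = 5 → (-5, 105/2)
  seg 5: down by d8 = 40 → (-5, 25/2)
  seg 6: right by d8 = 40 → (35, 25/2)

d5 = -17
d6 = 317/30
d7 = 49/2
d8 = 40
d9 = -1198/15
endpoint = (35, 25/2)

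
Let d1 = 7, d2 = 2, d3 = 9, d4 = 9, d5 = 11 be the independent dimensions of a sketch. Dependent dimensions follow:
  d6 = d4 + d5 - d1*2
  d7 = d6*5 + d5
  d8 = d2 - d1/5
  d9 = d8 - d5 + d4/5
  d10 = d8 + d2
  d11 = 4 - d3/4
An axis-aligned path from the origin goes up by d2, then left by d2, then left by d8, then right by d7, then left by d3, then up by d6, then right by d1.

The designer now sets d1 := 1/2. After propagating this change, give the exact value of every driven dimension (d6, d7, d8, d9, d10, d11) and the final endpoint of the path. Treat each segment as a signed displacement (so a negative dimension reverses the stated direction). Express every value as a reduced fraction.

Apply edit: d1 := 1/2
  d6 = d4 + d5 - d1*2 = 19
  d7 = d6*5 + d5 = 106
  d8 = d2 - d1/5 = 19/10
  d9 = d8 - d5 + d4/5 = -73/10
  d10 = d8 + d2 = 39/10
  d11 = 4 - d3/4 = 7/4
Walk from origin (0, 0):
  seg 1: up by d2 = 2 → (0, 2)
  seg 2: left by d2 = 2 → (-2, 2)
  seg 3: left by d8 = 19/10 → (-39/10, 2)
  seg 4: right by d7 = 106 → (1021/10, 2)
  seg 5: left by d3 = 9 → (931/10, 2)
  seg 6: up by d6 = 19 → (931/10, 21)
  seg 7: right by d1 = 1/2 → (468/5, 21)

d6 = 19
d7 = 106
d8 = 19/10
d9 = -73/10
d10 = 39/10
d11 = 7/4
endpoint = (468/5, 21)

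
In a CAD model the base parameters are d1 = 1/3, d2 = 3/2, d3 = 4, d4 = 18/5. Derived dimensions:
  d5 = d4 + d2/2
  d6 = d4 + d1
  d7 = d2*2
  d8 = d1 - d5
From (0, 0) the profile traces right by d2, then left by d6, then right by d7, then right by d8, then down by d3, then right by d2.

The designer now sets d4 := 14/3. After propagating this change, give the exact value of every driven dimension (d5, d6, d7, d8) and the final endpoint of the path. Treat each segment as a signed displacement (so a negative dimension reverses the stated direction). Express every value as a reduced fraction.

Apply edit: d4 := 14/3
  d5 = d4 + d2/2 = 65/12
  d6 = d4 + d1 = 5
  d7 = d2*2 = 3
  d8 = d1 - d5 = -61/12
Walk from origin (0, 0):
  seg 1: right by d2 = 3/2 → (3/2, 0)
  seg 2: left by d6 = 5 → (-7/2, 0)
  seg 3: right by d7 = 3 → (-1/2, 0)
  seg 4: right by d8 = -61/12 → (-67/12, 0)
  seg 5: down by d3 = 4 → (-67/12, -4)
  seg 6: right by d2 = 3/2 → (-49/12, -4)

d5 = 65/12
d6 = 5
d7 = 3
d8 = -61/12
endpoint = (-49/12, -4)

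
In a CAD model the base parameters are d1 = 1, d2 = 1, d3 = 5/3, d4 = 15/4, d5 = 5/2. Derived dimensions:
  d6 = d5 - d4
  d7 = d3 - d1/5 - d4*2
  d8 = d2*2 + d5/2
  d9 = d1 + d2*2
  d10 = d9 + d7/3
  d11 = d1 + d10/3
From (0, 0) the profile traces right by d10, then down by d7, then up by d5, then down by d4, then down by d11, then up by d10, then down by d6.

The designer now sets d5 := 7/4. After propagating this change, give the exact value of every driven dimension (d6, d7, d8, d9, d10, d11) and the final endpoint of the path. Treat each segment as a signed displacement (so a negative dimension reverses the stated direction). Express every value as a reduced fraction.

Apply edit: d5 := 7/4
  d6 = d5 - d4 = -2
  d7 = d3 - d1/5 - d4*2 = -181/30
  d8 = d2*2 + d5/2 = 23/8
  d9 = d1 + d2*2 = 3
  d10 = d9 + d7/3 = 89/90
  d11 = d1 + d10/3 = 359/270
Walk from origin (0, 0):
  seg 1: right by d10 = 89/90 → (89/90, 0)
  seg 2: down by d7 = -181/30 → (89/90, 181/30)
  seg 3: up by d5 = 7/4 → (89/90, 467/60)
  seg 4: down by d4 = 15/4 → (89/90, 121/30)
  seg 5: down by d11 = 359/270 → (89/90, 73/27)
  seg 6: up by d10 = 89/90 → (89/90, 997/270)
  seg 7: down by d6 = -2 → (89/90, 1537/270)

d6 = -2
d7 = -181/30
d8 = 23/8
d9 = 3
d10 = 89/90
d11 = 359/270
endpoint = (89/90, 1537/270)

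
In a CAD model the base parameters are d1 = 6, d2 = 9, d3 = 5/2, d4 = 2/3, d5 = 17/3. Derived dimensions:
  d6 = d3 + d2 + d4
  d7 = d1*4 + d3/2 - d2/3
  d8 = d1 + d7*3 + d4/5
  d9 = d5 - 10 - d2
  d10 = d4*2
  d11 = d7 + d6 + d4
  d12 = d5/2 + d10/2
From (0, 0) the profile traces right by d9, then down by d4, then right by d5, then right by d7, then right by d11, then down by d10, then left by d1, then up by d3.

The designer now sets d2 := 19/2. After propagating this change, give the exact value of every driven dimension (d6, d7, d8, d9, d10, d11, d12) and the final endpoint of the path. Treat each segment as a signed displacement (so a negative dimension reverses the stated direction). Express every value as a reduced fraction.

d6 = 38/3
d7 = 265/12
d8 = 4343/60
d9 = -83/6
d10 = 4/3
d11 = 425/12
d12 = 7/2
endpoint = (130/3, 1/2)

Apply edit: d2 := 19/2
  d6 = d3 + d2 + d4 = 38/3
  d7 = d1*4 + d3/2 - d2/3 = 265/12
  d8 = d1 + d7*3 + d4/5 = 4343/60
  d9 = d5 - 10 - d2 = -83/6
  d10 = d4*2 = 4/3
  d11 = d7 + d6 + d4 = 425/12
  d12 = d5/2 + d10/2 = 7/2
Walk from origin (0, 0):
  seg 1: right by d9 = -83/6 → (-83/6, 0)
  seg 2: down by d4 = 2/3 → (-83/6, -2/3)
  seg 3: right by d5 = 17/3 → (-49/6, -2/3)
  seg 4: right by d7 = 265/12 → (167/12, -2/3)
  seg 5: right by d11 = 425/12 → (148/3, -2/3)
  seg 6: down by d10 = 4/3 → (148/3, -2)
  seg 7: left by d1 = 6 → (130/3, -2)
  seg 8: up by d3 = 5/2 → (130/3, 1/2)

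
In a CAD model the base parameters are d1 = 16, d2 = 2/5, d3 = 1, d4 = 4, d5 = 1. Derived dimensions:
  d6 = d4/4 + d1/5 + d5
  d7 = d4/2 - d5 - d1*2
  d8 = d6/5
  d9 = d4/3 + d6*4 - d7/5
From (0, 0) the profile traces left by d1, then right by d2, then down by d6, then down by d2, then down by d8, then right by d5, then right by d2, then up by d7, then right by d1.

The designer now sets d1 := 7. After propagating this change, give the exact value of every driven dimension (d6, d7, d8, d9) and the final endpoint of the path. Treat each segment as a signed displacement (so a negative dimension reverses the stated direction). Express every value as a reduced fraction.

Apply edit: d1 := 7
  d6 = d4/4 + d1/5 + d5 = 17/5
  d7 = d4/2 - d5 - d1*2 = -13
  d8 = d6/5 = 17/25
  d9 = d4/3 + d6*4 - d7/5 = 263/15
Walk from origin (0, 0):
  seg 1: left by d1 = 7 → (-7, 0)
  seg 2: right by d2 = 2/5 → (-33/5, 0)
  seg 3: down by d6 = 17/5 → (-33/5, -17/5)
  seg 4: down by d2 = 2/5 → (-33/5, -19/5)
  seg 5: down by d8 = 17/25 → (-33/5, -112/25)
  seg 6: right by d5 = 1 → (-28/5, -112/25)
  seg 7: right by d2 = 2/5 → (-26/5, -112/25)
  seg 8: up by d7 = -13 → (-26/5, -437/25)
  seg 9: right by d1 = 7 → (9/5, -437/25)

d6 = 17/5
d7 = -13
d8 = 17/25
d9 = 263/15
endpoint = (9/5, -437/25)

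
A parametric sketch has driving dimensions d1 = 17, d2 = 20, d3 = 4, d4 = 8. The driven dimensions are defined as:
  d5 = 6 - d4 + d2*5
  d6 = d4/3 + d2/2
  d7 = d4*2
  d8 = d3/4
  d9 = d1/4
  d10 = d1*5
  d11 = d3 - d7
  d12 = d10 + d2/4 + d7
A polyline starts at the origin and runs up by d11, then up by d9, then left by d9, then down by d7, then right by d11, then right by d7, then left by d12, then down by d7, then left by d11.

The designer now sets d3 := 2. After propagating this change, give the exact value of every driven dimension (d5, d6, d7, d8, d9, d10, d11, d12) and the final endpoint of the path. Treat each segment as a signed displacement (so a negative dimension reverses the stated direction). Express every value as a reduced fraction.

d5 = 98
d6 = 38/3
d7 = 16
d8 = 1/2
d9 = 17/4
d10 = 85
d11 = -14
d12 = 106
endpoint = (-377/4, -167/4)

Apply edit: d3 := 2
  d5 = 6 - d4 + d2*5 = 98
  d6 = d4/3 + d2/2 = 38/3
  d7 = d4*2 = 16
  d8 = d3/4 = 1/2
  d9 = d1/4 = 17/4
  d10 = d1*5 = 85
  d11 = d3 - d7 = -14
  d12 = d10 + d2/4 + d7 = 106
Walk from origin (0, 0):
  seg 1: up by d11 = -14 → (0, -14)
  seg 2: up by d9 = 17/4 → (0, -39/4)
  seg 3: left by d9 = 17/4 → (-17/4, -39/4)
  seg 4: down by d7 = 16 → (-17/4, -103/4)
  seg 5: right by d11 = -14 → (-73/4, -103/4)
  seg 6: right by d7 = 16 → (-9/4, -103/4)
  seg 7: left by d12 = 106 → (-433/4, -103/4)
  seg 8: down by d7 = 16 → (-433/4, -167/4)
  seg 9: left by d11 = -14 → (-377/4, -167/4)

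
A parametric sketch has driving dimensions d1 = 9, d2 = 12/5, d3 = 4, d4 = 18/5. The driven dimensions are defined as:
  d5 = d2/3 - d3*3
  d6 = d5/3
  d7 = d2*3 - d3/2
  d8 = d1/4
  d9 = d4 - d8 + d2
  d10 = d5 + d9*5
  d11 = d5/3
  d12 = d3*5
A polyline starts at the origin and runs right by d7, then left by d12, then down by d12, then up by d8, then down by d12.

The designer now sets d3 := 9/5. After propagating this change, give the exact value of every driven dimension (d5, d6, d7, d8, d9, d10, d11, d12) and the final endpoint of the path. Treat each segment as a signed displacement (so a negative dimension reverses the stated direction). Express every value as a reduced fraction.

Apply edit: d3 := 9/5
  d5 = d2/3 - d3*3 = -23/5
  d6 = d5/3 = -23/15
  d7 = d2*3 - d3/2 = 63/10
  d8 = d1/4 = 9/4
  d9 = d4 - d8 + d2 = 15/4
  d10 = d5 + d9*5 = 283/20
  d11 = d5/3 = -23/15
  d12 = d3*5 = 9
Walk from origin (0, 0):
  seg 1: right by d7 = 63/10 → (63/10, 0)
  seg 2: left by d12 = 9 → (-27/10, 0)
  seg 3: down by d12 = 9 → (-27/10, -9)
  seg 4: up by d8 = 9/4 → (-27/10, -27/4)
  seg 5: down by d12 = 9 → (-27/10, -63/4)

d5 = -23/5
d6 = -23/15
d7 = 63/10
d8 = 9/4
d9 = 15/4
d10 = 283/20
d11 = -23/15
d12 = 9
endpoint = (-27/10, -63/4)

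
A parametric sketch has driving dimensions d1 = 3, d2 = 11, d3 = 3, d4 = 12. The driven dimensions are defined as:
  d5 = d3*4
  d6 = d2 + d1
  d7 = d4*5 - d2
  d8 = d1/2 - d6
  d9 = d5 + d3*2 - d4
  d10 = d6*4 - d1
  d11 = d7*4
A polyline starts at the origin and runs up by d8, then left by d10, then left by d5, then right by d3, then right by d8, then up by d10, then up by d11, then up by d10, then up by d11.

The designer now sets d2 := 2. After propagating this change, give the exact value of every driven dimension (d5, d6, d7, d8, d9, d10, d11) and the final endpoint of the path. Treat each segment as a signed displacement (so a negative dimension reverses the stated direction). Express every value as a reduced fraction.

Apply edit: d2 := 2
  d5 = d3*4 = 12
  d6 = d2 + d1 = 5
  d7 = d4*5 - d2 = 58
  d8 = d1/2 - d6 = -7/2
  d9 = d5 + d3*2 - d4 = 6
  d10 = d6*4 - d1 = 17
  d11 = d7*4 = 232
Walk from origin (0, 0):
  seg 1: up by d8 = -7/2 → (0, -7/2)
  seg 2: left by d10 = 17 → (-17, -7/2)
  seg 3: left by d5 = 12 → (-29, -7/2)
  seg 4: right by d3 = 3 → (-26, -7/2)
  seg 5: right by d8 = -7/2 → (-59/2, -7/2)
  seg 6: up by d10 = 17 → (-59/2, 27/2)
  seg 7: up by d11 = 232 → (-59/2, 491/2)
  seg 8: up by d10 = 17 → (-59/2, 525/2)
  seg 9: up by d11 = 232 → (-59/2, 989/2)

d5 = 12
d6 = 5
d7 = 58
d8 = -7/2
d9 = 6
d10 = 17
d11 = 232
endpoint = (-59/2, 989/2)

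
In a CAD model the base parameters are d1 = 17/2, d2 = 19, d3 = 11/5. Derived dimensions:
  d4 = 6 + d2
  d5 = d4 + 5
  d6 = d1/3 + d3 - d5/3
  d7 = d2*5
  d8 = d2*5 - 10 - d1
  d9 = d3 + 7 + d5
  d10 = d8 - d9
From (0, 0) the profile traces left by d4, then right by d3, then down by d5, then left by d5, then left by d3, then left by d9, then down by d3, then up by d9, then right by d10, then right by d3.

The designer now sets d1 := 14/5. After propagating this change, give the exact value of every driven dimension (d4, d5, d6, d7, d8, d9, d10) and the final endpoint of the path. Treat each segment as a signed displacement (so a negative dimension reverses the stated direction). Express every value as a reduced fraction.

d4 = 25
d5 = 30
d6 = -103/15
d7 = 95
d8 = 411/5
d9 = 196/5
d10 = 43
endpoint = (-49, 7)

Apply edit: d1 := 14/5
  d4 = 6 + d2 = 25
  d5 = d4 + 5 = 30
  d6 = d1/3 + d3 - d5/3 = -103/15
  d7 = d2*5 = 95
  d8 = d2*5 - 10 - d1 = 411/5
  d9 = d3 + 7 + d5 = 196/5
  d10 = d8 - d9 = 43
Walk from origin (0, 0):
  seg 1: left by d4 = 25 → (-25, 0)
  seg 2: right by d3 = 11/5 → (-114/5, 0)
  seg 3: down by d5 = 30 → (-114/5, -30)
  seg 4: left by d5 = 30 → (-264/5, -30)
  seg 5: left by d3 = 11/5 → (-55, -30)
  seg 6: left by d9 = 196/5 → (-471/5, -30)
  seg 7: down by d3 = 11/5 → (-471/5, -161/5)
  seg 8: up by d9 = 196/5 → (-471/5, 7)
  seg 9: right by d10 = 43 → (-256/5, 7)
  seg 10: right by d3 = 11/5 → (-49, 7)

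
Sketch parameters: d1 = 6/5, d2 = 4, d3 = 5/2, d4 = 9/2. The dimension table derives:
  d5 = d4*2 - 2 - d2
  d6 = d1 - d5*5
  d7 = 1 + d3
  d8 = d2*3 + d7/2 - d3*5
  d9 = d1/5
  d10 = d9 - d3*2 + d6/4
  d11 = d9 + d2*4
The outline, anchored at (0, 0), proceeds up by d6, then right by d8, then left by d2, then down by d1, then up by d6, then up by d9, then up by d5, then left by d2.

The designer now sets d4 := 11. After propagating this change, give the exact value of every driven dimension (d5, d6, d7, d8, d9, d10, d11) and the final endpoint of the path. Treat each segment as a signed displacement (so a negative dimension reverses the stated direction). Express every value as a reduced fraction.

d5 = 16
d6 = -394/5
d7 = 7/2
d8 = 5/4
d9 = 6/25
d10 = -1223/50
d11 = 406/25
endpoint = (-27/4, -3564/25)

Apply edit: d4 := 11
  d5 = d4*2 - 2 - d2 = 16
  d6 = d1 - d5*5 = -394/5
  d7 = 1 + d3 = 7/2
  d8 = d2*3 + d7/2 - d3*5 = 5/4
  d9 = d1/5 = 6/25
  d10 = d9 - d3*2 + d6/4 = -1223/50
  d11 = d9 + d2*4 = 406/25
Walk from origin (0, 0):
  seg 1: up by d6 = -394/5 → (0, -394/5)
  seg 2: right by d8 = 5/4 → (5/4, -394/5)
  seg 3: left by d2 = 4 → (-11/4, -394/5)
  seg 4: down by d1 = 6/5 → (-11/4, -80)
  seg 5: up by d6 = -394/5 → (-11/4, -794/5)
  seg 6: up by d9 = 6/25 → (-11/4, -3964/25)
  seg 7: up by d5 = 16 → (-11/4, -3564/25)
  seg 8: left by d2 = 4 → (-27/4, -3564/25)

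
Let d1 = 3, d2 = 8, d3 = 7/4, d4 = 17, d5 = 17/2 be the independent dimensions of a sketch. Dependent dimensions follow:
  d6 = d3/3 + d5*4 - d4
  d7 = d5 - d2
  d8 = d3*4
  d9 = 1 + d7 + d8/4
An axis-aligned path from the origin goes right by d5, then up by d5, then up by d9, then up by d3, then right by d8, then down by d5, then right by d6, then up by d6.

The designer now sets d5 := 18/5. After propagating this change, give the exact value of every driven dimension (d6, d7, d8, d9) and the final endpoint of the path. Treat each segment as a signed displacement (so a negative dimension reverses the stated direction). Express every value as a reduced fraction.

Apply edit: d5 := 18/5
  d6 = d3/3 + d5*4 - d4 = -121/60
  d7 = d5 - d2 = -22/5
  d8 = d3*4 = 7
  d9 = 1 + d7 + d8/4 = -33/20
Walk from origin (0, 0):
  seg 1: right by d5 = 18/5 → (18/5, 0)
  seg 2: up by d5 = 18/5 → (18/5, 18/5)
  seg 3: up by d9 = -33/20 → (18/5, 39/20)
  seg 4: up by d3 = 7/4 → (18/5, 37/10)
  seg 5: right by d8 = 7 → (53/5, 37/10)
  seg 6: down by d5 = 18/5 → (53/5, 1/10)
  seg 7: right by d6 = -121/60 → (103/12, 1/10)
  seg 8: up by d6 = -121/60 → (103/12, -23/12)

d6 = -121/60
d7 = -22/5
d8 = 7
d9 = -33/20
endpoint = (103/12, -23/12)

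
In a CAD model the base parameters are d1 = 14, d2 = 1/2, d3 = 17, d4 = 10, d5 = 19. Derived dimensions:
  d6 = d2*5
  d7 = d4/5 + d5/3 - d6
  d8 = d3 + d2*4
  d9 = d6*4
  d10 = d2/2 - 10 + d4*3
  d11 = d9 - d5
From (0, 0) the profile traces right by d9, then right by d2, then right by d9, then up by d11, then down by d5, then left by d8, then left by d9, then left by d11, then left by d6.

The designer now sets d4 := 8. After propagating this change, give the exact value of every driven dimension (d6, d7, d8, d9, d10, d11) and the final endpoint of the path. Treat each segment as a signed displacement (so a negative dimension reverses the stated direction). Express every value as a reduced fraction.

Apply edit: d4 := 8
  d6 = d2*5 = 5/2
  d7 = d4/5 + d5/3 - d6 = 163/30
  d8 = d3 + d2*4 = 19
  d9 = d6*4 = 10
  d10 = d2/2 - 10 + d4*3 = 57/4
  d11 = d9 - d5 = -9
Walk from origin (0, 0):
  seg 1: right by d9 = 10 → (10, 0)
  seg 2: right by d2 = 1/2 → (21/2, 0)
  seg 3: right by d9 = 10 → (41/2, 0)
  seg 4: up by d11 = -9 → (41/2, -9)
  seg 5: down by d5 = 19 → (41/2, -28)
  seg 6: left by d8 = 19 → (3/2, -28)
  seg 7: left by d9 = 10 → (-17/2, -28)
  seg 8: left by d11 = -9 → (1/2, -28)
  seg 9: left by d6 = 5/2 → (-2, -28)

d6 = 5/2
d7 = 163/30
d8 = 19
d9 = 10
d10 = 57/4
d11 = -9
endpoint = (-2, -28)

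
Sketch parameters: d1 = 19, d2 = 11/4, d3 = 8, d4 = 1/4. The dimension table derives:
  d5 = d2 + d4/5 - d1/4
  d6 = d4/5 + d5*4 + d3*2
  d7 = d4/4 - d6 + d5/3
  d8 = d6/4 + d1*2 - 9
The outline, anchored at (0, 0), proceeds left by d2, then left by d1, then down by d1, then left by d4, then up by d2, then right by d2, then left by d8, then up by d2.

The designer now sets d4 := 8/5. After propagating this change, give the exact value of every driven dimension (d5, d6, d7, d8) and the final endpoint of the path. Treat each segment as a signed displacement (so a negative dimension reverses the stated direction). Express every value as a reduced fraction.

Apply edit: d4 := 8/5
  d5 = d2 + d4/5 - d1/4 = -42/25
  d6 = d4/5 + d5*4 + d3*2 = 48/5
  d7 = d4/4 - d6 + d5/3 = -244/25
  d8 = d6/4 + d1*2 - 9 = 157/5
Walk from origin (0, 0):
  seg 1: left by d2 = 11/4 → (-11/4, 0)
  seg 2: left by d1 = 19 → (-87/4, 0)
  seg 3: down by d1 = 19 → (-87/4, -19)
  seg 4: left by d4 = 8/5 → (-467/20, -19)
  seg 5: up by d2 = 11/4 → (-467/20, -65/4)
  seg 6: right by d2 = 11/4 → (-103/5, -65/4)
  seg 7: left by d8 = 157/5 → (-52, -65/4)
  seg 8: up by d2 = 11/4 → (-52, -27/2)

d5 = -42/25
d6 = 48/5
d7 = -244/25
d8 = 157/5
endpoint = (-52, -27/2)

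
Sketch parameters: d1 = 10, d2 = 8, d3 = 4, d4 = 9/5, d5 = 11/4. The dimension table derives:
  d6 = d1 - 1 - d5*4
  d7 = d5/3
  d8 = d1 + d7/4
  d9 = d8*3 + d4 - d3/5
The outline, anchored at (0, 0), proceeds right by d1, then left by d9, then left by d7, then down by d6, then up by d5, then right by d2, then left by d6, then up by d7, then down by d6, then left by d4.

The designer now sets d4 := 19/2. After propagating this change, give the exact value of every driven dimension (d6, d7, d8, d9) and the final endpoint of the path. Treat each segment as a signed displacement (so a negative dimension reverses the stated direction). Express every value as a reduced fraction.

d6 = -2
d7 = 11/12
d8 = 491/48
d9 = 3151/80
endpoint = (-7153/240, 23/3)

Apply edit: d4 := 19/2
  d6 = d1 - 1 - d5*4 = -2
  d7 = d5/3 = 11/12
  d8 = d1 + d7/4 = 491/48
  d9 = d8*3 + d4 - d3/5 = 3151/80
Walk from origin (0, 0):
  seg 1: right by d1 = 10 → (10, 0)
  seg 2: left by d9 = 3151/80 → (-2351/80, 0)
  seg 3: left by d7 = 11/12 → (-7273/240, 0)
  seg 4: down by d6 = -2 → (-7273/240, 2)
  seg 5: up by d5 = 11/4 → (-7273/240, 19/4)
  seg 6: right by d2 = 8 → (-5353/240, 19/4)
  seg 7: left by d6 = -2 → (-4873/240, 19/4)
  seg 8: up by d7 = 11/12 → (-4873/240, 17/3)
  seg 9: down by d6 = -2 → (-4873/240, 23/3)
  seg 10: left by d4 = 19/2 → (-7153/240, 23/3)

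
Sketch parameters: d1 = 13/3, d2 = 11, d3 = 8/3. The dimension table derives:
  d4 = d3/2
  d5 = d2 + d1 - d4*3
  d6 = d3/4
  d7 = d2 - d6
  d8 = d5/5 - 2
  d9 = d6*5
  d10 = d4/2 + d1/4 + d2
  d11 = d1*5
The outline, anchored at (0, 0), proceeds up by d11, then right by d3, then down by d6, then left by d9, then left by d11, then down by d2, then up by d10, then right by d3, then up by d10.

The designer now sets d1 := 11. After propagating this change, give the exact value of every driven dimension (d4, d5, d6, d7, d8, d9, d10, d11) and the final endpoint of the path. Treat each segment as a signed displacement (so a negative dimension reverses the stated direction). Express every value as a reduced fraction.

d4 = 4/3
d5 = 18
d6 = 2/3
d7 = 31/3
d8 = 8/5
d9 = 10/3
d10 = 173/12
d11 = 55
endpoint = (-53, 433/6)

Apply edit: d1 := 11
  d4 = d3/2 = 4/3
  d5 = d2 + d1 - d4*3 = 18
  d6 = d3/4 = 2/3
  d7 = d2 - d6 = 31/3
  d8 = d5/5 - 2 = 8/5
  d9 = d6*5 = 10/3
  d10 = d4/2 + d1/4 + d2 = 173/12
  d11 = d1*5 = 55
Walk from origin (0, 0):
  seg 1: up by d11 = 55 → (0, 55)
  seg 2: right by d3 = 8/3 → (8/3, 55)
  seg 3: down by d6 = 2/3 → (8/3, 163/3)
  seg 4: left by d9 = 10/3 → (-2/3, 163/3)
  seg 5: left by d11 = 55 → (-167/3, 163/3)
  seg 6: down by d2 = 11 → (-167/3, 130/3)
  seg 7: up by d10 = 173/12 → (-167/3, 231/4)
  seg 8: right by d3 = 8/3 → (-53, 231/4)
  seg 9: up by d10 = 173/12 → (-53, 433/6)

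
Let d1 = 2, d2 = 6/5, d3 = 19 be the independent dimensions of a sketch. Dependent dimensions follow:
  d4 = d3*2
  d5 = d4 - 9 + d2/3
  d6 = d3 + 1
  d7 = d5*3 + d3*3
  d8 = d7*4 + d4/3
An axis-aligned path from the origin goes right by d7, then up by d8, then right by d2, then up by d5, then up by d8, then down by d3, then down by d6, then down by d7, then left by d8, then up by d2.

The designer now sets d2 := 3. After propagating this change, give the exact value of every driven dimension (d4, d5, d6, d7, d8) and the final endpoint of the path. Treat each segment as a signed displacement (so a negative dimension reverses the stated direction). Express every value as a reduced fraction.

d4 = 38
d5 = 30
d6 = 20
d7 = 147
d8 = 1802/3
endpoint = (-1352/3, 3145/3)

Apply edit: d2 := 3
  d4 = d3*2 = 38
  d5 = d4 - 9 + d2/3 = 30
  d6 = d3 + 1 = 20
  d7 = d5*3 + d3*3 = 147
  d8 = d7*4 + d4/3 = 1802/3
Walk from origin (0, 0):
  seg 1: right by d7 = 147 → (147, 0)
  seg 2: up by d8 = 1802/3 → (147, 1802/3)
  seg 3: right by d2 = 3 → (150, 1802/3)
  seg 4: up by d5 = 30 → (150, 1892/3)
  seg 5: up by d8 = 1802/3 → (150, 3694/3)
  seg 6: down by d3 = 19 → (150, 3637/3)
  seg 7: down by d6 = 20 → (150, 3577/3)
  seg 8: down by d7 = 147 → (150, 3136/3)
  seg 9: left by d8 = 1802/3 → (-1352/3, 3136/3)
  seg 10: up by d2 = 3 → (-1352/3, 3145/3)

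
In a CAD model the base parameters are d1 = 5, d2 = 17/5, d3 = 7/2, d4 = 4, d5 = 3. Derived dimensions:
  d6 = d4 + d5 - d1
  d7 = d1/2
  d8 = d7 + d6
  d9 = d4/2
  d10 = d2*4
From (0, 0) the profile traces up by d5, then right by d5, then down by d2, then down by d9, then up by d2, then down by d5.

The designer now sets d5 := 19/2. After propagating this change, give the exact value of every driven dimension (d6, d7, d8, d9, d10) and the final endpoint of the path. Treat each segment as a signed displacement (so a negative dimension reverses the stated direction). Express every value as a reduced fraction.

Apply edit: d5 := 19/2
  d6 = d4 + d5 - d1 = 17/2
  d7 = d1/2 = 5/2
  d8 = d7 + d6 = 11
  d9 = d4/2 = 2
  d10 = d2*4 = 68/5
Walk from origin (0, 0):
  seg 1: up by d5 = 19/2 → (0, 19/2)
  seg 2: right by d5 = 19/2 → (19/2, 19/2)
  seg 3: down by d2 = 17/5 → (19/2, 61/10)
  seg 4: down by d9 = 2 → (19/2, 41/10)
  seg 5: up by d2 = 17/5 → (19/2, 15/2)
  seg 6: down by d5 = 19/2 → (19/2, -2)

d6 = 17/2
d7 = 5/2
d8 = 11
d9 = 2
d10 = 68/5
endpoint = (19/2, -2)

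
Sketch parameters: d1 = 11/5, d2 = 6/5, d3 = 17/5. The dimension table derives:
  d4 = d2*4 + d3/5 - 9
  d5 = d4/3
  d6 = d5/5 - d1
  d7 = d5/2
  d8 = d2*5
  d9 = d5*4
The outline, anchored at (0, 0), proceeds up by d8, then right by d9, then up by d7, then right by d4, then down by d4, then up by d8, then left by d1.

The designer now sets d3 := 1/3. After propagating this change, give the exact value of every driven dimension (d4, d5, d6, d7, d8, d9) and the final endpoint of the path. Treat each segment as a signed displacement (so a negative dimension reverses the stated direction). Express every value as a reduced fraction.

Apply edit: d3 := 1/3
  d4 = d2*4 + d3/5 - 9 = -62/15
  d5 = d4/3 = -62/45
  d6 = d5/5 - d1 = -557/225
  d7 = d5/2 = -31/45
  d8 = d2*5 = 6
  d9 = d5*4 = -248/45
Walk from origin (0, 0):
  seg 1: up by d8 = 6 → (0, 6)
  seg 2: right by d9 = -248/45 → (-248/45, 6)
  seg 3: up by d7 = -31/45 → (-248/45, 239/45)
  seg 4: right by d4 = -62/15 → (-434/45, 239/45)
  seg 5: down by d4 = -62/15 → (-434/45, 85/9)
  seg 6: up by d8 = 6 → (-434/45, 139/9)
  seg 7: left by d1 = 11/5 → (-533/45, 139/9)

d4 = -62/15
d5 = -62/45
d6 = -557/225
d7 = -31/45
d8 = 6
d9 = -248/45
endpoint = (-533/45, 139/9)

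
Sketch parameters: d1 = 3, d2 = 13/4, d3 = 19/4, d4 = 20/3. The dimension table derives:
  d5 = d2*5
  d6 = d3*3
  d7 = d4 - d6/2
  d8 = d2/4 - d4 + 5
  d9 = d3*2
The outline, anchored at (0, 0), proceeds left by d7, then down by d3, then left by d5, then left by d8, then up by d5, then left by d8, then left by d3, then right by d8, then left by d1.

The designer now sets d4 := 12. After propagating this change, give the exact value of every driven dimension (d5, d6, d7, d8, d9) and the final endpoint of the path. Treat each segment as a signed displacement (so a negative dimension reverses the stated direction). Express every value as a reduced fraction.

Apply edit: d4 := 12
  d5 = d2*5 = 65/4
  d6 = d3*3 = 57/4
  d7 = d4 - d6/2 = 39/8
  d8 = d2/4 - d4 + 5 = -99/16
  d9 = d3*2 = 19/2
Walk from origin (0, 0):
  seg 1: left by d7 = 39/8 → (-39/8, 0)
  seg 2: down by d3 = 19/4 → (-39/8, -19/4)
  seg 3: left by d5 = 65/4 → (-169/8, -19/4)
  seg 4: left by d8 = -99/16 → (-239/16, -19/4)
  seg 5: up by d5 = 65/4 → (-239/16, 23/2)
  seg 6: left by d8 = -99/16 → (-35/4, 23/2)
  seg 7: left by d3 = 19/4 → (-27/2, 23/2)
  seg 8: right by d8 = -99/16 → (-315/16, 23/2)
  seg 9: left by d1 = 3 → (-363/16, 23/2)

d5 = 65/4
d6 = 57/4
d7 = 39/8
d8 = -99/16
d9 = 19/2
endpoint = (-363/16, 23/2)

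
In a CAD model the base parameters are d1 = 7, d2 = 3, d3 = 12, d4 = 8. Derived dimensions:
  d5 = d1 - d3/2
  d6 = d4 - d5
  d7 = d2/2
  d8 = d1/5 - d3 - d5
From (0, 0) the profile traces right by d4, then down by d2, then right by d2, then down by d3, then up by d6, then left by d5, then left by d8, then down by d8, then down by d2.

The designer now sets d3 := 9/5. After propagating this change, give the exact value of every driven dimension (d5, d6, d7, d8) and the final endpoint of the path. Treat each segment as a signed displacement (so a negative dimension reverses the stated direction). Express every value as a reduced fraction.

d5 = 61/10
d6 = 19/10
d7 = 3/2
d8 = -13/2
endpoint = (57/5, 3/5)

Apply edit: d3 := 9/5
  d5 = d1 - d3/2 = 61/10
  d6 = d4 - d5 = 19/10
  d7 = d2/2 = 3/2
  d8 = d1/5 - d3 - d5 = -13/2
Walk from origin (0, 0):
  seg 1: right by d4 = 8 → (8, 0)
  seg 2: down by d2 = 3 → (8, -3)
  seg 3: right by d2 = 3 → (11, -3)
  seg 4: down by d3 = 9/5 → (11, -24/5)
  seg 5: up by d6 = 19/10 → (11, -29/10)
  seg 6: left by d5 = 61/10 → (49/10, -29/10)
  seg 7: left by d8 = -13/2 → (57/5, -29/10)
  seg 8: down by d8 = -13/2 → (57/5, 18/5)
  seg 9: down by d2 = 3 → (57/5, 3/5)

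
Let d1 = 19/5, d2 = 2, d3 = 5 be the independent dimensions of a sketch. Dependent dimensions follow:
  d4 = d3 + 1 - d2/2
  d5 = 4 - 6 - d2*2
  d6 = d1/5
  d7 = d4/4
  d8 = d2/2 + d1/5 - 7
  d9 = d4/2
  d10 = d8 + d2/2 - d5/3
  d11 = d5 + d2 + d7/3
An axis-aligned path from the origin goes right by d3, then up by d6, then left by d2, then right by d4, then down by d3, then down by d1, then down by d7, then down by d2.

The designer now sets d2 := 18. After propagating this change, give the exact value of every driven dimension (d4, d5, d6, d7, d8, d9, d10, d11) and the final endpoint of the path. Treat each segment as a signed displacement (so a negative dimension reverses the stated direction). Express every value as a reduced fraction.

d4 = -3
d5 = -38
d6 = 19/25
d7 = -3/4
d8 = 69/25
d9 = -3/2
d10 = 1832/75
d11 = -81/4
endpoint = (-16, -2529/100)

Apply edit: d2 := 18
  d4 = d3 + 1 - d2/2 = -3
  d5 = 4 - 6 - d2*2 = -38
  d6 = d1/5 = 19/25
  d7 = d4/4 = -3/4
  d8 = d2/2 + d1/5 - 7 = 69/25
  d9 = d4/2 = -3/2
  d10 = d8 + d2/2 - d5/3 = 1832/75
  d11 = d5 + d2 + d7/3 = -81/4
Walk from origin (0, 0):
  seg 1: right by d3 = 5 → (5, 0)
  seg 2: up by d6 = 19/25 → (5, 19/25)
  seg 3: left by d2 = 18 → (-13, 19/25)
  seg 4: right by d4 = -3 → (-16, 19/25)
  seg 5: down by d3 = 5 → (-16, -106/25)
  seg 6: down by d1 = 19/5 → (-16, -201/25)
  seg 7: down by d7 = -3/4 → (-16, -729/100)
  seg 8: down by d2 = 18 → (-16, -2529/100)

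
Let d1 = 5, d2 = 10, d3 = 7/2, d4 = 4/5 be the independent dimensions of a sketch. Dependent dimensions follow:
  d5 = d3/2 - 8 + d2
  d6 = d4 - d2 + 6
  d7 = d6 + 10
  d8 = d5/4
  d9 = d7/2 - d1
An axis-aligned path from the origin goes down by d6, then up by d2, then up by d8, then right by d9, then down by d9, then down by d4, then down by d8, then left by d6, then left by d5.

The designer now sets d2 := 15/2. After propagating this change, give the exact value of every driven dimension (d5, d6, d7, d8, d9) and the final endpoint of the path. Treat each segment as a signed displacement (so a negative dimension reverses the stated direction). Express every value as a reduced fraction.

d5 = 5/4
d6 = -7/10
d7 = 93/10
d8 = 5/16
d9 = -7/20
endpoint = (-9/10, 31/4)

Apply edit: d2 := 15/2
  d5 = d3/2 - 8 + d2 = 5/4
  d6 = d4 - d2 + 6 = -7/10
  d7 = d6 + 10 = 93/10
  d8 = d5/4 = 5/16
  d9 = d7/2 - d1 = -7/20
Walk from origin (0, 0):
  seg 1: down by d6 = -7/10 → (0, 7/10)
  seg 2: up by d2 = 15/2 → (0, 41/5)
  seg 3: up by d8 = 5/16 → (0, 681/80)
  seg 4: right by d9 = -7/20 → (-7/20, 681/80)
  seg 5: down by d9 = -7/20 → (-7/20, 709/80)
  seg 6: down by d4 = 4/5 → (-7/20, 129/16)
  seg 7: down by d8 = 5/16 → (-7/20, 31/4)
  seg 8: left by d6 = -7/10 → (7/20, 31/4)
  seg 9: left by d5 = 5/4 → (-9/10, 31/4)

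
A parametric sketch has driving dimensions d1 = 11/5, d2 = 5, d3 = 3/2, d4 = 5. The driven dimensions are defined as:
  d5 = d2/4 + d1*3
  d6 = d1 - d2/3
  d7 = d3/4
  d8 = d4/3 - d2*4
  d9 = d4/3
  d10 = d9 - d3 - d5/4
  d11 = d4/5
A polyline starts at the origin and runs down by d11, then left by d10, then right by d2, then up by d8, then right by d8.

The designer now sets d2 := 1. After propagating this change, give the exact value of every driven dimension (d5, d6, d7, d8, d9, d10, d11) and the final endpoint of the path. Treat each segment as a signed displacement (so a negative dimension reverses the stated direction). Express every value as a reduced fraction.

Apply edit: d2 := 1
  d5 = d2/4 + d1*3 = 137/20
  d6 = d1 - d2/3 = 28/15
  d7 = d3/4 = 3/8
  d8 = d4/3 - d2*4 = -7/3
  d9 = d4/3 = 5/3
  d10 = d9 - d3 - d5/4 = -371/240
  d11 = d4/5 = 1
Walk from origin (0, 0):
  seg 1: down by d11 = 1 → (0, -1)
  seg 2: left by d10 = -371/240 → (371/240, -1)
  seg 3: right by d2 = 1 → (611/240, -1)
  seg 4: up by d8 = -7/3 → (611/240, -10/3)
  seg 5: right by d8 = -7/3 → (17/80, -10/3)

d5 = 137/20
d6 = 28/15
d7 = 3/8
d8 = -7/3
d9 = 5/3
d10 = -371/240
d11 = 1
endpoint = (17/80, -10/3)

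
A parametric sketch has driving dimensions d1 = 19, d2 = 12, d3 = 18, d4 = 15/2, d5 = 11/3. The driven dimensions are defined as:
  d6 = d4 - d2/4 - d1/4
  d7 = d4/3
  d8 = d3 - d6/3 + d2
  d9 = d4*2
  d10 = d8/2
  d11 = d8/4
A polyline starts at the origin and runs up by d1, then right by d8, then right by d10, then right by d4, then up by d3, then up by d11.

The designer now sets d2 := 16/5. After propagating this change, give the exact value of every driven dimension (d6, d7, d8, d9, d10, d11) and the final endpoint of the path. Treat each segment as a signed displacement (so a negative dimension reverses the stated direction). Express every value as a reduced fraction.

d6 = 39/20
d7 = 5/2
d8 = 411/20
d9 = 15
d10 = 411/40
d11 = 411/80
endpoint = (1533/40, 3371/80)

Apply edit: d2 := 16/5
  d6 = d4 - d2/4 - d1/4 = 39/20
  d7 = d4/3 = 5/2
  d8 = d3 - d6/3 + d2 = 411/20
  d9 = d4*2 = 15
  d10 = d8/2 = 411/40
  d11 = d8/4 = 411/80
Walk from origin (0, 0):
  seg 1: up by d1 = 19 → (0, 19)
  seg 2: right by d8 = 411/20 → (411/20, 19)
  seg 3: right by d10 = 411/40 → (1233/40, 19)
  seg 4: right by d4 = 15/2 → (1533/40, 19)
  seg 5: up by d3 = 18 → (1533/40, 37)
  seg 6: up by d11 = 411/80 → (1533/40, 3371/80)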